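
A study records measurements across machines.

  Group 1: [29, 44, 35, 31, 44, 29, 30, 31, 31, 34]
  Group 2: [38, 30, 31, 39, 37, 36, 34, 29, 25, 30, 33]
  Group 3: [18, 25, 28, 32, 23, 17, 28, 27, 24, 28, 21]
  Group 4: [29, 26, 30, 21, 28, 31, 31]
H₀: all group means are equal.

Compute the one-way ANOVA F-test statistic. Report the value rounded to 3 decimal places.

Group means [33.80, 32.91, 24.64, 28.00], grand mean 29.923
SSB = Σnᵢ(x̄ᵢ−x̄)² = 581.715; SSW = ΣΣ(x−x̄ᵢ)² = 771.055
MSB = 581.715/3 = 193.9049; MSW = 771.055/35 = 22.0301
F = MSB/MSW = 8.8018
df = (3, 35)

test statistic = 8.802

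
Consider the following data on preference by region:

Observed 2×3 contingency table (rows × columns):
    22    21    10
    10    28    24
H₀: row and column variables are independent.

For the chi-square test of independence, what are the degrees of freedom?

degrees of freedom = 2

df = (r−1)(c−1) = (2−1)·(3−1) = 2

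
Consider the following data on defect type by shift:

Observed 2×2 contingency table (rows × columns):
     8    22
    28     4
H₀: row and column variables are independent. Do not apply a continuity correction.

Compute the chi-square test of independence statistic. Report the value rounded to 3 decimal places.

Row totals [30, 32], col totals [36, 26], n=62
χ² = (8−17.42)²/17.42 + (22−12.58)²/12.58 + (28−18.58)²/18.58 + (4−13.42)²/13.42 = 23.5326
df = 1

test statistic = 23.533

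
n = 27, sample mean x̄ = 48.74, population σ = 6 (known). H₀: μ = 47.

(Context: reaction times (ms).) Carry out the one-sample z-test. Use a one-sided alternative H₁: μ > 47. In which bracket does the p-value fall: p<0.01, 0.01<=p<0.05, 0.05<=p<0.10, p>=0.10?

p-value bracket: 0.05<=p<0.10

SE = σ/√n = 6/√27 = 1.1547
z = (x̄−μ₀)/SE = (48.74−47)/1.1547 = 1.5069
p-value (one-sided, H₁ greater) = 0.06592
→ bracket: 0.05<=p<0.10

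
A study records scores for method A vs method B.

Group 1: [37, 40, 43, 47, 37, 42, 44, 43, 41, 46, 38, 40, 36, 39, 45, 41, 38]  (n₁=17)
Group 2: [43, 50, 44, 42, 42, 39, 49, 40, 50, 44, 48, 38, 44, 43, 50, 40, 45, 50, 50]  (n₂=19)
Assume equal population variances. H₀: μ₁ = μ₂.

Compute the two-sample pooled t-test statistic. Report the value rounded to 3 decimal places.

test statistic = -2.993

x̄₁=41.000, s₁=3.317, n₁=17
x̄₂=44.789, s₂=4.171, n₂=19
s_p² = [16·3.317² + 18·4.171²]/34 = 14.3870
SE = √(s_p²·(1/17+1/19)) = 1.2663
t = (41.000−44.789)/1.2663 = -2.9926
df = 34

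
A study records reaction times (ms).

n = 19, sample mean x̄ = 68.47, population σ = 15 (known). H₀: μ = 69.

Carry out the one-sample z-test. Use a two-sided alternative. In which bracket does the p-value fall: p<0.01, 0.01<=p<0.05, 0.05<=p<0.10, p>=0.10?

SE = σ/√n = 15/√19 = 3.4412
z = (x̄−μ₀)/SE = (68.47−69)/3.4412 = -0.1540
p-value (two-sided) = 0.87760
→ bracket: p>=0.10

p-value bracket: p>=0.10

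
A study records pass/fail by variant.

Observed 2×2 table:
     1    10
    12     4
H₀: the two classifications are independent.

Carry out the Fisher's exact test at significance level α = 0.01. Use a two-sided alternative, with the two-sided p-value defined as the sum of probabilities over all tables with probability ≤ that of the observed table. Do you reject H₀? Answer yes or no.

reject H₀: yes

Margins: r₁=11, r₂=16, c₁=13, c₂=14, n=27
p_obs = C(11,1)·C(16,12)/C(27,13); sum pmf over tables with pmf ≤ p_obs
p-value (two-sided) = 0.00134
At α=0.01: p < α → reject H₀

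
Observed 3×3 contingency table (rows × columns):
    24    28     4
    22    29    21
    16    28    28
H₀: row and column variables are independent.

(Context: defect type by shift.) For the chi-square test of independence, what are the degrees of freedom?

df = (r−1)(c−1) = (3−1)·(3−1) = 4

degrees of freedom = 4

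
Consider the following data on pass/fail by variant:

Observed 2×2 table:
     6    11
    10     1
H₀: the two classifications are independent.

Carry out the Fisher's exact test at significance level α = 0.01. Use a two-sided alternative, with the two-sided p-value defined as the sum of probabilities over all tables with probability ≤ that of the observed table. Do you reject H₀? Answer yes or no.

reject H₀: yes

Margins: r₁=17, r₂=11, c₁=16, c₂=12, n=28
p_obs = C(17,6)·C(11,10)/C(28,16); sum pmf over tables with pmf ≤ p_obs
p-value (two-sided) = 0.00596
At α=0.01: p < α → reject H₀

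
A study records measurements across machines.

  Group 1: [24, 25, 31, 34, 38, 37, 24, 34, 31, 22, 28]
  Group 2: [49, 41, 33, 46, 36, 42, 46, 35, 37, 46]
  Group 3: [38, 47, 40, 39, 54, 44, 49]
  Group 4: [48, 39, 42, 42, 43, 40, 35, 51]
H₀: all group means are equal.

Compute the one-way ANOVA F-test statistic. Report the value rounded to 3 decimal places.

Group means [29.82, 41.10, 44.43, 42.50], grand mean 38.611
SSB = Σnᵢ(x̄ᵢ−x̄)² = 1270.305; SSW = ΣΣ(x−x̄ᵢ)² = 980.251
MSB = 1270.305/3 = 423.4350; MSW = 980.251/32 = 30.6328
F = MSB/MSW = 13.8229
df = (3, 32)

test statistic = 13.823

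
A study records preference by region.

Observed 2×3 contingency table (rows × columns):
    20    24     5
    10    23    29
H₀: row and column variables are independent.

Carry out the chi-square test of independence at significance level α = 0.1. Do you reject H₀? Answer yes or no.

Row totals [49, 62], col totals [30, 47, 34], n=111
χ² = (20−13.24)²/13.24 + (24−20.75)²/20.75 + (5−15.01)²/15.01 + (10−16.76)²/16.76 + (23−26.25)²/26.25 + (29−18.99)²/18.99 = 19.0343
df = 2
p-value (upper-tail) = 0.00007
At α=0.1: p < α → reject H₀

reject H₀: yes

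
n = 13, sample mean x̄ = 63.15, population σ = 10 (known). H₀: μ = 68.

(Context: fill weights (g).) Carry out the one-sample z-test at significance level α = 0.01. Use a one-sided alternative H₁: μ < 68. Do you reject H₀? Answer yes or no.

reject H₀: no

SE = σ/√n = 10/√13 = 2.7735
z = (x̄−μ₀)/SE = (63.15−68)/2.7735 = -1.7487
p-value (one-sided, H₁ less) = 0.04017
At α=0.01: p ≥ α → fail to reject H₀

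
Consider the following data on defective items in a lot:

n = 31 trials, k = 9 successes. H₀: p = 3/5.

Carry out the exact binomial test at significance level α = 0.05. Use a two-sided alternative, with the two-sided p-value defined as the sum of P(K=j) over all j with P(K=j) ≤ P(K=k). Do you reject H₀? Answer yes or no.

reject H₀: yes

Exact binomial: n=31, k=9, p₀=3/5=0.6000
P(X=j) = C(n,j)·p₀^j·(1−p₀)^(n−j); p = Σ P(X=j) over j with P(X=j) ≤ P(X=9)
p-value (two-sided) = 0.00068
At α=0.05: p < α → reject H₀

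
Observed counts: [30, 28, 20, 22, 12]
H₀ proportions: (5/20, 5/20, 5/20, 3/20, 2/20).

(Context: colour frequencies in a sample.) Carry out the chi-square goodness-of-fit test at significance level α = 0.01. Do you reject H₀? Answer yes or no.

reject H₀: no

n = 112; E_i = n·p_i = [28.00, 28.00, 28.00, 16.80, 11.20]
χ² = (30−28.00)²/28.00 + (28−28.00)²/28.00 + (20−28.00)²/28.00 + (22−16.80)²/16.80 + (12−11.20)²/11.20 = 4.0952
df = 4
p-value (upper-tail) = 0.39327
At α=0.01: p ≥ α → fail to reject H₀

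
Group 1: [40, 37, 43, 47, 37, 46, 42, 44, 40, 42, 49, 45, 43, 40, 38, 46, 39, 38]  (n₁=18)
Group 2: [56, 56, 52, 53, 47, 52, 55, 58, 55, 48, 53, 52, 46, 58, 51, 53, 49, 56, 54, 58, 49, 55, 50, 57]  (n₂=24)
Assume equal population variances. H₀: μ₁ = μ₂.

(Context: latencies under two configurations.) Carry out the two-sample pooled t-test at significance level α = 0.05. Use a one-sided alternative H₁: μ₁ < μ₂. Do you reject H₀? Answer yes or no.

reject H₀: yes

x̄₁=42.000, s₁=3.630, n₁=18
x̄₂=53.042, s₂=3.544, n₂=24
s_p² = [17·3.630² + 23·3.544²]/40 = 12.8240
SE = √(s_p²·(1/18+1/24)) = 1.1166
t = (42.000−53.042)/1.1166 = -9.8887
df = 40
p-value (one-sided, H₁ less) = 0.00000
At α=0.05: p < α → reject H₀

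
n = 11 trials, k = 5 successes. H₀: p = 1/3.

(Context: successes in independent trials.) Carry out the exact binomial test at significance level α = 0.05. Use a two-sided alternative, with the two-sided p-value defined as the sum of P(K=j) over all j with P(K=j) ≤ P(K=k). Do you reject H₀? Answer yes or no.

reject H₀: no

Exact binomial: n=11, k=5, p₀=1/3=0.3333
P(X=j) = C(n,j)·p₀^j·(1−p₀)^(n−j); p = Σ P(X=j) over j with P(X=j) ≤ P(X=5)
p-value (two-sided) = 0.52311
At α=0.05: p ≥ α → fail to reject H₀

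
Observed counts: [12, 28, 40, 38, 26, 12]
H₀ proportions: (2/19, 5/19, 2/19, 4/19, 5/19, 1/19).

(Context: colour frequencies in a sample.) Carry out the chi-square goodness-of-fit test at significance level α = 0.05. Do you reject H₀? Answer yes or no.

n = 156; E_i = n·p_i = [16.42, 41.05, 16.42, 32.84, 41.05, 8.21]
χ² = (12−16.42)²/16.42 + (28−41.05)²/41.05 + (40−16.42)²/16.42 + (38−32.84)²/32.84 + (26−41.05)²/41.05 + (12−8.21)²/8.21 = 47.2756
df = 5
p-value (upper-tail) = 0.00000
At α=0.05: p < α → reject H₀

reject H₀: yes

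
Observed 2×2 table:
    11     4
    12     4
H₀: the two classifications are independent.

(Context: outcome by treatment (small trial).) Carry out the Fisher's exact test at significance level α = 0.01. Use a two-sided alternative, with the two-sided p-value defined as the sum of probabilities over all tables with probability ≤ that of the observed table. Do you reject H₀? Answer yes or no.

Margins: r₁=15, r₂=16, c₁=23, c₂=8, n=31
p_obs = C(15,11)·C(16,12)/C(31,23); sum pmf over tables with pmf ≤ p_obs
p-value (two-sided) = 1.00000
At α=0.01: p ≥ α → fail to reject H₀

reject H₀: no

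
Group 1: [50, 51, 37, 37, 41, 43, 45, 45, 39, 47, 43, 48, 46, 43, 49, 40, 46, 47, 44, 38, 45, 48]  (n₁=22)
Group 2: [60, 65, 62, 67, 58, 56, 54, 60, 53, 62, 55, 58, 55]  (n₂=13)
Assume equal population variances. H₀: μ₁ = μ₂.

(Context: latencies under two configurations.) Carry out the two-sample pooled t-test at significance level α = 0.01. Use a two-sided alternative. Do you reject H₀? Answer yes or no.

reject H₀: yes

x̄₁=44.182, s₁=4.125, n₁=22
x̄₂=58.846, s₂=4.318, n₂=13
s_p² = [21·4.125² + 12·4.318²]/33 = 17.6050
SE = √(s_p²·(1/22+1/13)) = 1.4678
t = (44.182−58.846)/1.4678 = -9.9906
df = 33
p-value (two-sided) = 0.00000
At α=0.01: p < α → reject H₀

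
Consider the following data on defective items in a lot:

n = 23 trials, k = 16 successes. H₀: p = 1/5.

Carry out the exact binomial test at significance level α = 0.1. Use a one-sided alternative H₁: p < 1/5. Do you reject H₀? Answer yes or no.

reject H₀: no

Exact binomial: n=23, k=16, p₀=1/5=0.2000
P(X≤16) from Σ C(n,i)·p₀^i·(1−p₀)^(n−i)
p-value (one-sided, H₁ less) = 1.00000
At α=0.1: p ≥ α → fail to reject H₀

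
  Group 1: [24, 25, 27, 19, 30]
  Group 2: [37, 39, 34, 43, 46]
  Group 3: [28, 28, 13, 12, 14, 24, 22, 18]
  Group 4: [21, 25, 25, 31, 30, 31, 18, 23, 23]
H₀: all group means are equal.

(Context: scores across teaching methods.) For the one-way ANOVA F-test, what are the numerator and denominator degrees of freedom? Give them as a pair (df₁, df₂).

degrees of freedom = [3, 23]

k = 4 groups, N = 27 total
df = (k−1, N−k) = (4−1, 27−4) = (3, 23)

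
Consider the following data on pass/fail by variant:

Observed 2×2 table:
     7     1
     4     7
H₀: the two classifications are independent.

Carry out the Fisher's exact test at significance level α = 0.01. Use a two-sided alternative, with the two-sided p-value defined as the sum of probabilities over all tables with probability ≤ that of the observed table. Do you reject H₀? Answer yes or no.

reject H₀: no

Margins: r₁=8, r₂=11, c₁=11, c₂=8, n=19
p_obs = C(8,7)·C(11,4)/C(19,11); sum pmf over tables with pmf ≤ p_obs
p-value (two-sided) = 0.05866
At α=0.01: p ≥ α → fail to reject H₀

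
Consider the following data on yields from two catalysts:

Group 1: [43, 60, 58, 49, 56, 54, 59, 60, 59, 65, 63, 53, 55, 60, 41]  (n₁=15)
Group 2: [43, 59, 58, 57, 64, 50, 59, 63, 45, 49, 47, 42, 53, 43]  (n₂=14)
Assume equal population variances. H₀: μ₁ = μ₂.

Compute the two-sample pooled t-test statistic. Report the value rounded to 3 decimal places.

x̄₁=55.667, s₁=6.842, n₁=15
x̄₂=52.286, s₂=7.710, n₂=14
s_p² = [14·6.842² + 13·7.710²]/27 = 52.8959
SE = √(s_p²·(1/15+1/14)) = 2.7027
t = (55.667−52.286)/2.7027 = 1.2509
df = 27

test statistic = 1.251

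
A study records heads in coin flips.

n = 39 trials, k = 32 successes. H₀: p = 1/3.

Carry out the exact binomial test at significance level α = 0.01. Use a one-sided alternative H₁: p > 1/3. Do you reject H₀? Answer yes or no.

reject H₀: yes

Exact binomial: n=39, k=32, p₀=1/3=0.3333
P(X≥32) from Σ C(n,i)·p₀^i·(1−p₀)^(n−i)
p-value (one-sided, H₁ greater) = 0.00000
At α=0.01: p < α → reject H₀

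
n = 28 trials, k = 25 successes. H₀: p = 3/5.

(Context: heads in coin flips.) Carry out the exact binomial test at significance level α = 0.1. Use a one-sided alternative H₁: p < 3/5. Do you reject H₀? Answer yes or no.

reject H₀: no

Exact binomial: n=28, k=25, p₀=3/5=0.6000
P(X≤25) from Σ C(n,i)·p₀^i·(1−p₀)^(n−i)
p-value (one-sided, H₁ less) = 0.99988
At α=0.1: p ≥ α → fail to reject H₀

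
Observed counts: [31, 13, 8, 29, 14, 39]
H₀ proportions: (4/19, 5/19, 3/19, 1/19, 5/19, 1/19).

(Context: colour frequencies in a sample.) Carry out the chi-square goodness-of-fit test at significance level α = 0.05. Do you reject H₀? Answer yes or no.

reject H₀: yes

n = 134; E_i = n·p_i = [28.21, 35.26, 21.16, 7.05, 35.26, 7.05]
χ² = (31−28.21)²/28.21 + (13−35.26)²/35.26 + (8−21.16)²/21.16 + (29−7.05)²/7.05 + (14−35.26)²/35.26 + (39−7.05)²/7.05 = 248.3514
df = 5
p-value (upper-tail) = 0.00000
At α=0.05: p < α → reject H₀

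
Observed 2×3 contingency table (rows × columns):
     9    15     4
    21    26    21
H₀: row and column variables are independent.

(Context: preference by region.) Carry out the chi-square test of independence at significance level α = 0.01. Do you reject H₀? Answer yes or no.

reject H₀: no

Row totals [28, 68], col totals [30, 41, 25], n=96
χ² = (9−8.75)²/8.75 + (15−11.96)²/11.96 + (4−7.29)²/7.29 + (21−21.25)²/21.25 + (26−29.04)²/29.04 + (21−17.71)²/17.71 = 3.2001
df = 2
p-value (upper-tail) = 0.20188
At α=0.01: p ≥ α → fail to reject H₀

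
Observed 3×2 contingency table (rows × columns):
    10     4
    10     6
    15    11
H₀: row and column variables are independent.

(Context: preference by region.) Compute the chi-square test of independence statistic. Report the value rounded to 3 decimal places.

Row totals [14, 16, 26], col totals [35, 21], n=56
χ² = (10−8.75)²/8.75 + (4−5.25)²/5.25 + (10−10.00)²/10.00 + (6−6.00)²/6.00 + (15−16.25)²/16.25 + (11−9.75)²/9.75 = 0.7326
df = 2

test statistic = 0.733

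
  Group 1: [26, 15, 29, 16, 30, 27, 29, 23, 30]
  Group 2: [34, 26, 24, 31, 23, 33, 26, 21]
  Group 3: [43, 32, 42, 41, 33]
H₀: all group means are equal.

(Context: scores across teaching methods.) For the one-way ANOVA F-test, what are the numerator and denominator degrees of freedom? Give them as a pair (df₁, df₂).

degrees of freedom = [2, 19]

k = 3 groups, N = 22 total
df = (k−1, N−k) = (3−1, 22−3) = (2, 19)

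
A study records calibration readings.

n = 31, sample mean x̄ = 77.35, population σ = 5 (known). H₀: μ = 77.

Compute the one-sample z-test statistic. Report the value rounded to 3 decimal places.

test statistic = 0.390

SE = σ/√n = 5/√31 = 0.8980
z = (x̄−μ₀)/SE = (77.35−77)/0.8980 = 0.3897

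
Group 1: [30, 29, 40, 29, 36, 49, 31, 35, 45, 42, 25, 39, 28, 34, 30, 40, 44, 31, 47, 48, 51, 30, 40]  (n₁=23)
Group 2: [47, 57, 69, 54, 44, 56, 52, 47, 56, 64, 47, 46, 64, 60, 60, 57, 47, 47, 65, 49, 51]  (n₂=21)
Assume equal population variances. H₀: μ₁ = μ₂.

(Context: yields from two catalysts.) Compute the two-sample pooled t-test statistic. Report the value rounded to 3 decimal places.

x̄₁=37.087, s₁=7.734, n₁=23
x̄₂=54.238, s₂=7.382, n₂=21
s_p² = [22·7.734² + 20·7.382²]/42 = 57.2770
SE = √(s_p²·(1/23+1/21)) = 2.2842
t = (37.087−54.238)/2.2842 = -7.5084
df = 42

test statistic = -7.508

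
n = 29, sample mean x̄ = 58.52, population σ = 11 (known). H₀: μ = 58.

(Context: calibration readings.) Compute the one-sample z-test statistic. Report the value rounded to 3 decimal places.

SE = σ/√n = 11/√29 = 2.0426
z = (x̄−μ₀)/SE = (58.52−58)/2.0426 = 0.2546

test statistic = 0.255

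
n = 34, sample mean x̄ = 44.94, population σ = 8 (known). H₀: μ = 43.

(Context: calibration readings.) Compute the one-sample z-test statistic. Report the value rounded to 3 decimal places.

SE = σ/√n = 8/√34 = 1.3720
z = (x̄−μ₀)/SE = (44.94−43)/1.3720 = 1.4140

test statistic = 1.414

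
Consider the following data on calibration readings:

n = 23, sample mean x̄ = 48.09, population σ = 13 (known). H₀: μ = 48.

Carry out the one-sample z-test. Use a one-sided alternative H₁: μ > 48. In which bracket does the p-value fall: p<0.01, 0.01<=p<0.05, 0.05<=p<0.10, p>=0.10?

p-value bracket: p>=0.10

SE = σ/√n = 13/√23 = 2.7107
z = (x̄−μ₀)/SE = (48.09−48)/2.7107 = 0.0332
p-value (one-sided, H₁ greater) = 0.48676
→ bracket: p>=0.10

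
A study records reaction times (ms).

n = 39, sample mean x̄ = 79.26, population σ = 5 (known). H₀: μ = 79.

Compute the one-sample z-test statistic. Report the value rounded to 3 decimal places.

test statistic = 0.325

SE = σ/√n = 5/√39 = 0.8006
z = (x̄−μ₀)/SE = (79.26−79)/0.8006 = 0.3247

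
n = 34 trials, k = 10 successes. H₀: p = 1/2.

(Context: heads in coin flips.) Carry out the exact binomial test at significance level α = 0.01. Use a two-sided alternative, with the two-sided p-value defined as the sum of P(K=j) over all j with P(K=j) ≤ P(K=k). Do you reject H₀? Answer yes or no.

Exact binomial: n=34, k=10, p₀=1/2=0.5000
P(X=j) = C(n,j)·p₀^j·(1−p₀)^(n−j); p = Σ P(X=j) over j with P(X=j) ≤ P(X=10)
p-value (two-sided) = 0.02431
At α=0.01: p ≥ α → fail to reject H₀

reject H₀: no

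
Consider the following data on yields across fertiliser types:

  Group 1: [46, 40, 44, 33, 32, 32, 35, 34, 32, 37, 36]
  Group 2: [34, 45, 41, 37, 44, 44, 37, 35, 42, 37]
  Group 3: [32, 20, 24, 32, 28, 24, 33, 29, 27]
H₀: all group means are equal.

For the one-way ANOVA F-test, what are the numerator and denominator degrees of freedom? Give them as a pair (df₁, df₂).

k = 3 groups, N = 30 total
df = (k−1, N−k) = (3−1, 30−3) = (2, 27)

degrees of freedom = [2, 27]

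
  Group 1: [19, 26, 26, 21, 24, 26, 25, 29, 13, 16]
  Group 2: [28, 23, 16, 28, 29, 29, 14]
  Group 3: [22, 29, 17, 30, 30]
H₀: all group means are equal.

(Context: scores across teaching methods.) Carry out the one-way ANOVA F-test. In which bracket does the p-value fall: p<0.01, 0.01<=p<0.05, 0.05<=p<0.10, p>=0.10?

Group means [22.50, 23.86, 25.60], grand mean 23.636
SSB = Σnᵢ(x̄ᵢ−x̄)² = 32.534; SSW = ΣΣ(x−x̄ᵢ)² = 618.557
MSB = 32.534/2 = 16.2669; MSW = 618.557/19 = 32.5556
F = MSB/MSW = 0.4997
df = (2, 19)
p-value (upper-tail) = 0.61449
→ bracket: p>=0.10

p-value bracket: p>=0.10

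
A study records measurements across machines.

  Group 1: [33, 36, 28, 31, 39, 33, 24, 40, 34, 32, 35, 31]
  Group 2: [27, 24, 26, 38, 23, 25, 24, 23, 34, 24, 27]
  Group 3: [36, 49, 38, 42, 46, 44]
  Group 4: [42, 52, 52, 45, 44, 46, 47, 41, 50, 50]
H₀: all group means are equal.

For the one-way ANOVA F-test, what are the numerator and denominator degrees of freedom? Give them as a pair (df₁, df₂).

k = 4 groups, N = 39 total
df = (k−1, N−k) = (4−1, 39−4) = (3, 35)

degrees of freedom = [3, 35]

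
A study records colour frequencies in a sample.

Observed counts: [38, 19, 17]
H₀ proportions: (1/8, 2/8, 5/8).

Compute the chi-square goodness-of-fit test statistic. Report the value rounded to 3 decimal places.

test statistic = 107.870

n = 74; E_i = n·p_i = [9.25, 18.50, 46.25]
χ² = (38−9.25)²/9.25 + (19−18.50)²/18.50 + (17−46.25)²/46.25 = 107.8703
df = 2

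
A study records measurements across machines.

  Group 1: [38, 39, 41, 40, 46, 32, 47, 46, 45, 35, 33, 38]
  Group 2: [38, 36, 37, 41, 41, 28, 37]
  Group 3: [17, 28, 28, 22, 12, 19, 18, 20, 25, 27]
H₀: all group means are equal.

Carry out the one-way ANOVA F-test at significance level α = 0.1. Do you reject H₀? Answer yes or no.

Group means [40.00, 36.86, 21.60], grand mean 32.897
SSB = Σnᵢ(x̄ᵢ−x̄)² = 1991.433; SSW = ΣΣ(x−x̄ᵢ)² = 667.257
MSB = 1991.433/2 = 995.7163; MSW = 667.257/26 = 25.6637
F = MSB/MSW = 38.7986
df = (2, 26)
p-value (upper-tail) = 0.00000
At α=0.1: p < α → reject H₀

reject H₀: yes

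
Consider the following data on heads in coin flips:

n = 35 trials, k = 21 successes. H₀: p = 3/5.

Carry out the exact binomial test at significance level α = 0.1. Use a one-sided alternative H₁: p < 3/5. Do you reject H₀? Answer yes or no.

reject H₀: no

Exact binomial: n=35, k=21, p₀=3/5=0.6000
P(X≤21) from Σ C(n,i)·p₀^i·(1−p₀)^(n−i)
p-value (one-sided, H₁ less) = 0.56386
At α=0.1: p ≥ α → fail to reject H₀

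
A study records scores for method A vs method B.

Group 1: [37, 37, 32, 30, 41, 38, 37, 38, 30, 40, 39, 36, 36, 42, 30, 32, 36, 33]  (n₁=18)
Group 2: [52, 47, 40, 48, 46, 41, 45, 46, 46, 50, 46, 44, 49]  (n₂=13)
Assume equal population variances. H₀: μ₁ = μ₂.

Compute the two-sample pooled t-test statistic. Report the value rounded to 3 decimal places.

test statistic = -7.909

x̄₁=35.778, s₁=3.797, n₁=18
x̄₂=46.154, s₂=3.313, n₂=13
s_p² = [17·3.797² + 12·3.313²]/29 = 12.9932
SE = √(s_p²·(1/18+1/13)) = 1.3120
t = (35.778−46.154)/1.3120 = -7.9086
df = 29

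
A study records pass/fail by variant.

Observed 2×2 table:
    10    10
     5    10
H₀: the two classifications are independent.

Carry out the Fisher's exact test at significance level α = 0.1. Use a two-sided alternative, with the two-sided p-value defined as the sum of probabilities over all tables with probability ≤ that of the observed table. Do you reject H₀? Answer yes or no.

Margins: r₁=20, r₂=15, c₁=15, c₂=20, n=35
p_obs = C(20,10)·C(15,5)/C(35,15); sum pmf over tables with pmf ≤ p_obs
p-value (two-sided) = 0.49160
At α=0.1: p ≥ α → fail to reject H₀

reject H₀: no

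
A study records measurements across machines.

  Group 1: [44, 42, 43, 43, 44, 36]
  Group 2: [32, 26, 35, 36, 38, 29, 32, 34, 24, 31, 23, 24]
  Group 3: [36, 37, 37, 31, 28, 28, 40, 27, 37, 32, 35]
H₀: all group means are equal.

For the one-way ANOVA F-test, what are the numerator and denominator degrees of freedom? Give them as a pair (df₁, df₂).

k = 3 groups, N = 29 total
df = (k−1, N−k) = (3−1, 29−3) = (2, 26)

degrees of freedom = [2, 26]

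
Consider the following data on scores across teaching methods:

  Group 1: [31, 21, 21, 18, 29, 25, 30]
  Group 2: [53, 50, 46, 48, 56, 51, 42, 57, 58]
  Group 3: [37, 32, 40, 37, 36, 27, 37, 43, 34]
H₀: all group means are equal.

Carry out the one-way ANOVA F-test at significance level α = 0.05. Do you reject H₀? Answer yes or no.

Group means [25.00, 51.22, 35.89], grand mean 38.360
SSB = Σnᵢ(x̄ᵢ−x̄)² = 2793.316; SSW = ΣΣ(x−x̄ᵢ)² = 556.444
MSB = 2793.316/2 = 1396.6578; MSW = 556.444/22 = 25.2929
F = MSB/MSW = 55.2193
df = (2, 22)
p-value (upper-tail) = 0.00000
At α=0.05: p < α → reject H₀

reject H₀: yes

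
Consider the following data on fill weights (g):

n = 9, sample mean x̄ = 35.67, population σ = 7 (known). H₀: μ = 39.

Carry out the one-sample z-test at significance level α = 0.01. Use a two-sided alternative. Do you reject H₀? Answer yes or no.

SE = σ/√n = 7/√9 = 2.3333
z = (x̄−μ₀)/SE = (35.67−39)/2.3333 = -1.4271
p-value (two-sided) = 0.15354
At α=0.01: p ≥ α → fail to reject H₀

reject H₀: no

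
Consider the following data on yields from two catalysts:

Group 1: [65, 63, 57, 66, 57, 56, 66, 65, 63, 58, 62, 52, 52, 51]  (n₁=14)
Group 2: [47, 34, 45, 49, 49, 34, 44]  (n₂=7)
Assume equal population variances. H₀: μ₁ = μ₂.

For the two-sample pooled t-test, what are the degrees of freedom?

degrees of freedom = 19

df = n₁ + n₂ − 2 = 14 + 7 − 2 = 19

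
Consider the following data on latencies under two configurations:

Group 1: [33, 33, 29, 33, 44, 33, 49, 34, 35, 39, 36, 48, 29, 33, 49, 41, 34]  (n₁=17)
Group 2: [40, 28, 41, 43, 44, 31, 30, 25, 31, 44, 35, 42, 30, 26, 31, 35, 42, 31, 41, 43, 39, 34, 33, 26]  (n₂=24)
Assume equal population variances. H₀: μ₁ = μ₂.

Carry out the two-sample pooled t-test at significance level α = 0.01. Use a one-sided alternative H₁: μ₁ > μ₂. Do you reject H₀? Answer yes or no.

x̄₁=37.176, s₁=6.654, n₁=17
x̄₂=35.208, s₂=6.359, n₂=24
s_p² = [16·6.654² + 23·6.359²]/39 = 42.0110
SE = √(s_p²·(1/17+1/24)) = 2.0547
t = (37.176−35.208)/2.0547 = 0.9579
df = 39
p-value (one-sided, H₁ greater) = 0.17201
At α=0.01: p ≥ α → fail to reject H₀

reject H₀: no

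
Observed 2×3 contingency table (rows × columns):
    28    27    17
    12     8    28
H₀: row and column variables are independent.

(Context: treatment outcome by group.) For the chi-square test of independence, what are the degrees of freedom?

df = (r−1)(c−1) = (2−1)·(3−1) = 2

degrees of freedom = 2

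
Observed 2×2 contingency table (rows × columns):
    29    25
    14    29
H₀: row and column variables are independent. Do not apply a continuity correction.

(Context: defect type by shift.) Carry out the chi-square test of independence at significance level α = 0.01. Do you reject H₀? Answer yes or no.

Row totals [54, 43], col totals [43, 54], n=97
χ² = (29−23.94)²/23.94 + (25−30.06)²/30.06 + (14−19.06)²/19.06 + (29−23.94)²/23.94 = 4.3372
df = 1
p-value (upper-tail) = 0.03729
At α=0.01: p ≥ α → fail to reject H₀

reject H₀: no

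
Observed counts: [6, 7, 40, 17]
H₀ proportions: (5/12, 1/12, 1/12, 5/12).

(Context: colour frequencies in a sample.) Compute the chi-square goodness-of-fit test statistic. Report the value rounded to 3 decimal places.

n = 70; E_i = n·p_i = [29.17, 5.83, 5.83, 29.17]
χ² = (6−29.17)²/29.17 + (7−5.83)²/5.83 + (40−5.83)²/5.83 + (17−29.17)²/29.17 = 223.8286
df = 3

test statistic = 223.829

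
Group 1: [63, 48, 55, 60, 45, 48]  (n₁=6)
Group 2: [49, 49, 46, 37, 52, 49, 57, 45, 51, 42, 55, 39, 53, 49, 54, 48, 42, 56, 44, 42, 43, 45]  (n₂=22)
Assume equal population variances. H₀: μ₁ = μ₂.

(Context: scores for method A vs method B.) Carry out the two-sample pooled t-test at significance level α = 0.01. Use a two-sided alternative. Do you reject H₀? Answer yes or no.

x̄₁=53.167, s₁=7.305, n₁=6
x̄₂=47.591, s₂=5.578, n₂=22
s_p² = [5·7.305² + 21·5.578²]/26 = 35.3904
SE = √(s_p²·(1/6+1/22)) = 2.7399
t = (53.167−47.591)/2.7399 = 2.0350
df = 26
p-value (two-sided) = 0.05216
At α=0.01: p ≥ α → fail to reject H₀

reject H₀: no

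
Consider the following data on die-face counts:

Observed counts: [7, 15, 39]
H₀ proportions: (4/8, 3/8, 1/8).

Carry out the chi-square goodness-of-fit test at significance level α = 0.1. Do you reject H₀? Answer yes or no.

reject H₀: yes

n = 61; E_i = n·p_i = [30.50, 22.88, 7.62]
χ² = (7−30.50)²/30.50 + (15−22.88)²/22.88 + (39−7.62)²/7.62 = 149.9180
df = 2
p-value (upper-tail) = 0.00000
At α=0.1: p < α → reject H₀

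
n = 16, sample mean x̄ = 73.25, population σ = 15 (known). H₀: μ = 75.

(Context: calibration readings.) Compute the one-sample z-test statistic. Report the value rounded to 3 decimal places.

SE = σ/√n = 15/√16 = 3.7500
z = (x̄−μ₀)/SE = (73.25−75)/3.7500 = -0.4667

test statistic = -0.467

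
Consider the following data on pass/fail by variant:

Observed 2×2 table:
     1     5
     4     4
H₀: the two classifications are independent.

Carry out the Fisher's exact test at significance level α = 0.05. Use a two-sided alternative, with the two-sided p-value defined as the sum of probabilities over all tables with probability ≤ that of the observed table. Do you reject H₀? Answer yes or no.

reject H₀: no

Margins: r₁=6, r₂=8, c₁=5, c₂=9, n=14
p_obs = C(6,1)·C(8,4)/C(14,5); sum pmf over tables with pmf ≤ p_obs
p-value (two-sided) = 0.30070
At α=0.05: p ≥ α → fail to reject H₀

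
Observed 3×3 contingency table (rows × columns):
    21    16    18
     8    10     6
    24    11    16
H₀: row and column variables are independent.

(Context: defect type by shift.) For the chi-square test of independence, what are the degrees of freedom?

df = (r−1)(c−1) = (3−1)·(3−1) = 4

degrees of freedom = 4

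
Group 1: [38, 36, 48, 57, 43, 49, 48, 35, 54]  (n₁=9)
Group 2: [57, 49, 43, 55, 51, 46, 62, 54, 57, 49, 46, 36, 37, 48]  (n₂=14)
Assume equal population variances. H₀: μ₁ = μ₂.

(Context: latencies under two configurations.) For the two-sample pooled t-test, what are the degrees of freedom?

df = n₁ + n₂ − 2 = 9 + 14 − 2 = 21

degrees of freedom = 21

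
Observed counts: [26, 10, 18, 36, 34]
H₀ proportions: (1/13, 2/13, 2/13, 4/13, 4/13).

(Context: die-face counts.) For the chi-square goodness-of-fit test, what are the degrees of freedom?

degrees of freedom = 4

df = k − 1 = 5 − 1 = 4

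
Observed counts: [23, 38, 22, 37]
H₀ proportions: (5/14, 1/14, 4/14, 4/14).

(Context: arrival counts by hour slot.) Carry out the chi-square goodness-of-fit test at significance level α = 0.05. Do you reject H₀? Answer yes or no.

reject H₀: yes

n = 120; E_i = n·p_i = [42.86, 8.57, 34.29, 34.29]
χ² = (23−42.86)²/42.86 + (38−8.57)²/8.57 + (22−34.29)²/34.29 + (37−34.29)²/34.29 = 114.8558
df = 3
p-value (upper-tail) = 0.00000
At α=0.05: p < α → reject H₀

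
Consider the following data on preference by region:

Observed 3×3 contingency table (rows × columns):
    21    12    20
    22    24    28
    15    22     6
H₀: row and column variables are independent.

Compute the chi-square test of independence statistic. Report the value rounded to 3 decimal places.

Row totals [53, 74, 43], col totals [58, 58, 54], n=170
χ² = (21−18.08)²/18.08 + (12−18.08)²/18.08 + (20−16.84)²/16.84 + (22−25.25)²/25.25 + (24−25.25)²/25.25 + (28−23.51)²/23.51 + (15−14.67)²/14.67 + (22−14.67)²/14.67 + (6−13.66)²/13.66 = 12.4137
df = 4

test statistic = 12.414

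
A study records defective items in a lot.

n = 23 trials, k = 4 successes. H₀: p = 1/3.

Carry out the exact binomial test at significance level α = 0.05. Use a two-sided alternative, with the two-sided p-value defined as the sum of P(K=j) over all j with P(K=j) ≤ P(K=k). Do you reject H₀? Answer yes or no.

reject H₀: no

Exact binomial: n=23, k=4, p₀=1/3=0.3333
P(X=j) = C(n,j)·p₀^j·(1−p₀)^(n−j); p = Σ P(X=j) over j with P(X=j) ≤ P(X=4)
p-value (two-sided) = 0.12384
At α=0.05: p ≥ α → fail to reject H₀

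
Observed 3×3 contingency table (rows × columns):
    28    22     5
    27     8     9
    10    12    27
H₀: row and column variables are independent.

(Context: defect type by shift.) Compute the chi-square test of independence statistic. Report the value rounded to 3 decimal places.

test statistic = 35.309

Row totals [55, 44, 49], col totals [65, 42, 41], n=148
χ² = (28−24.16)²/24.16 + (22−15.61)²/15.61 + (5−15.24)²/15.24 + (27−19.32)²/19.32 + (8−12.49)²/12.49 + (9−12.19)²/12.19 + (10−21.52)²/21.52 + (12−13.91)²/13.91 + (27−13.57)²/13.57 = 35.3089
df = 4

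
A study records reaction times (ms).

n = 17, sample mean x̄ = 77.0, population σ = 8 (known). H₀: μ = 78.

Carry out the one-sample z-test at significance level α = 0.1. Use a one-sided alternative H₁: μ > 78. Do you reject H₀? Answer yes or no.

reject H₀: no

SE = σ/√n = 8/√17 = 1.9403
z = (x̄−μ₀)/SE = (77.0−78)/1.9403 = -0.5154
p-value (one-sided, H₁ greater) = 0.69686
At α=0.1: p ≥ α → fail to reject H₀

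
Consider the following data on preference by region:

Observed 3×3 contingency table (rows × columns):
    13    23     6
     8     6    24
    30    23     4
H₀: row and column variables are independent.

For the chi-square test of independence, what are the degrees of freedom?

df = (r−1)(c−1) = (3−1)·(3−1) = 4

degrees of freedom = 4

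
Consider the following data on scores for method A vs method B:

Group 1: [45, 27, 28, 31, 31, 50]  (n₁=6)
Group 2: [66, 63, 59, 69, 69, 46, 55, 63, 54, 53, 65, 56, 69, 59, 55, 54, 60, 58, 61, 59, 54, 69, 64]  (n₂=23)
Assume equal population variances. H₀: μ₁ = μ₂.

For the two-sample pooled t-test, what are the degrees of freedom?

degrees of freedom = 27

df = n₁ + n₂ − 2 = 6 + 23 − 2 = 27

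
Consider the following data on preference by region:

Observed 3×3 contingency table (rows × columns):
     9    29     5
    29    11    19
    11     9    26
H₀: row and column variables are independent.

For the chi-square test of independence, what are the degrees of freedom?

degrees of freedom = 4

df = (r−1)(c−1) = (3−1)·(3−1) = 4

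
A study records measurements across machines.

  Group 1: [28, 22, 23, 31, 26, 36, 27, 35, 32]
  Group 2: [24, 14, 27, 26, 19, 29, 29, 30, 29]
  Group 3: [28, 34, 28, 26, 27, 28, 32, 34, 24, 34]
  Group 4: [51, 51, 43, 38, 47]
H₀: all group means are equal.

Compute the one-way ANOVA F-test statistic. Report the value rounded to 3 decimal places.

test statistic = 21.134

Group means [28.89, 25.22, 29.50, 46.00], grand mean 30.667
SSB = Σnᵢ(x̄ᵢ−x̄)² = 1484.389; SSW = ΣΣ(x−x̄ᵢ)² = 678.944
MSB = 1484.389/3 = 494.7963; MSW = 678.944/29 = 23.4119
F = MSB/MSW = 21.1344
df = (3, 29)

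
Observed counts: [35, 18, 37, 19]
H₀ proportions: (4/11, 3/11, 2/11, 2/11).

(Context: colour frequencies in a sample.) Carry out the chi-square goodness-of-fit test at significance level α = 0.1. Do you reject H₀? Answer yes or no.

reject H₀: yes

n = 109; E_i = n·p_i = [39.64, 29.73, 19.82, 19.82]
χ² = (35−39.64)²/39.64 + (18−29.73)²/29.73 + (37−19.82)²/19.82 + (19−19.82)²/19.82 = 20.0986
df = 3
p-value (upper-tail) = 0.00016
At α=0.1: p < α → reject H₀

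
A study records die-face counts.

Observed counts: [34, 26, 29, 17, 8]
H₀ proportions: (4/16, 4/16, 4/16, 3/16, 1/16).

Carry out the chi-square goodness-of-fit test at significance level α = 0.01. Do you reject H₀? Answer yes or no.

reject H₀: no

n = 114; E_i = n·p_i = [28.50, 28.50, 28.50, 21.38, 7.12]
χ² = (34−28.50)²/28.50 + (26−28.50)²/28.50 + (29−28.50)²/28.50 + (17−21.38)²/21.38 + (8−7.12)²/7.12 = 2.2924
df = 4
p-value (upper-tail) = 0.68215
At α=0.01: p ≥ α → fail to reject H₀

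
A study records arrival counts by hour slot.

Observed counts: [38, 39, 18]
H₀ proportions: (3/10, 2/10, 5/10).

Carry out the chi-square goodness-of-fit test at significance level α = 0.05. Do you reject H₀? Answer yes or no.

n = 95; E_i = n·p_i = [28.50, 19.00, 47.50]
χ² = (38−28.50)²/28.50 + (39−19.00)²/19.00 + (18−47.50)²/47.50 = 42.5404
df = 2
p-value (upper-tail) = 0.00000
At α=0.05: p < α → reject H₀

reject H₀: yes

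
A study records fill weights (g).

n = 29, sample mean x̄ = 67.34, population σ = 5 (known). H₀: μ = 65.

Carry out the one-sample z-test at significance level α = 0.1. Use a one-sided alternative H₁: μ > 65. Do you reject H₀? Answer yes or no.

reject H₀: yes

SE = σ/√n = 5/√29 = 0.9285
z = (x̄−μ₀)/SE = (67.34−65)/0.9285 = 2.5203
p-value (one-sided, H₁ greater) = 0.00586
At α=0.1: p < α → reject H₀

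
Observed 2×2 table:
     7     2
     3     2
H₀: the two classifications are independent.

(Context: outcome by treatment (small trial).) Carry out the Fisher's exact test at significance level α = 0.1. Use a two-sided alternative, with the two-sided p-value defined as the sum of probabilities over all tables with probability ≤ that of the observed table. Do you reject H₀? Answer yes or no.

Margins: r₁=9, r₂=5, c₁=10, c₂=4, n=14
p_obs = C(9,7)·C(5,3)/C(14,10); sum pmf over tables with pmf ≤ p_obs
p-value (two-sided) = 0.58042
At α=0.1: p ≥ α → fail to reject H₀

reject H₀: no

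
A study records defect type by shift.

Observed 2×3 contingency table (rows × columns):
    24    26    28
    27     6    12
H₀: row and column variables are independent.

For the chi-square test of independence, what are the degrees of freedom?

degrees of freedom = 2

df = (r−1)(c−1) = (2−1)·(3−1) = 2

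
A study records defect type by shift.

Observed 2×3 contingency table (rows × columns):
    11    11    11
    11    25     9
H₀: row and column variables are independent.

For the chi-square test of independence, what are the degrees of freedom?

degrees of freedom = 2

df = (r−1)(c−1) = (2−1)·(3−1) = 2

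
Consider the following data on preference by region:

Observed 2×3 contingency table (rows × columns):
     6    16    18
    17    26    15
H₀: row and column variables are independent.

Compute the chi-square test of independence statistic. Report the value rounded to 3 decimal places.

Row totals [40, 58], col totals [23, 42, 33], n=98
χ² = (6−9.39)²/9.39 + (16−17.14)²/17.14 + (18−13.47)²/13.47 + (17−13.61)²/13.61 + (26−24.86)²/24.86 + (15−19.53)²/19.53 = 4.7693
df = 2

test statistic = 4.769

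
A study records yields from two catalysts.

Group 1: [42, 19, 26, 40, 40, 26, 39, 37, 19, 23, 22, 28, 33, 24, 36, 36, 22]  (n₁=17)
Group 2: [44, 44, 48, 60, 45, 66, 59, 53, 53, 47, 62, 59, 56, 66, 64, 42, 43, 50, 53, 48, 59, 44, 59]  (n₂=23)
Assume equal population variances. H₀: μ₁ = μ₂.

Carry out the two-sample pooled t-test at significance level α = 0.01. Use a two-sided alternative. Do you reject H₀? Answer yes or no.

reject H₀: yes

x̄₁=30.118, s₁=8.085, n₁=17
x̄₂=53.217, s₂=7.874, n₂=23
s_p² = [16·8.085² + 22·7.874²]/38 = 63.4126
SE = √(s_p²·(1/17+1/23)) = 2.5470
t = (30.118−53.217)/2.5470 = -9.0694
df = 38
p-value (two-sided) = 0.00000
At α=0.01: p < α → reject H₀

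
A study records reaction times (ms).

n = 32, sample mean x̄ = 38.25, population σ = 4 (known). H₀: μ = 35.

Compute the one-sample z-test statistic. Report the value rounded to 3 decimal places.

SE = σ/√n = 4/√32 = 0.7071
z = (x̄−μ₀)/SE = (38.25−35)/0.7071 = 4.5962

test statistic = 4.596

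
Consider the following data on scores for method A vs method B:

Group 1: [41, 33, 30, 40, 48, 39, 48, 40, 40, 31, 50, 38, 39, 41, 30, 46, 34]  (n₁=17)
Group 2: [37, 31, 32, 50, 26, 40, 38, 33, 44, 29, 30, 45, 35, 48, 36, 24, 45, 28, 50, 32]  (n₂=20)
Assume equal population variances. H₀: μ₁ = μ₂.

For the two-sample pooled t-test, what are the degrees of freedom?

df = n₁ + n₂ − 2 = 17 + 20 − 2 = 35

degrees of freedom = 35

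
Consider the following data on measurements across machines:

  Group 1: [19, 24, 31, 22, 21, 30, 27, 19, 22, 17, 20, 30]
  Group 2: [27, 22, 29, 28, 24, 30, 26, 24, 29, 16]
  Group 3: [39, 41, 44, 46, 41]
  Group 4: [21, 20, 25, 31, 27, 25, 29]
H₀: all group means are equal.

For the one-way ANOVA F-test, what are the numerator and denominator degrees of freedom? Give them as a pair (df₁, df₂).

k = 4 groups, N = 34 total
df = (k−1, N−k) = (4−1, 34−4) = (3, 30)

degrees of freedom = [3, 30]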